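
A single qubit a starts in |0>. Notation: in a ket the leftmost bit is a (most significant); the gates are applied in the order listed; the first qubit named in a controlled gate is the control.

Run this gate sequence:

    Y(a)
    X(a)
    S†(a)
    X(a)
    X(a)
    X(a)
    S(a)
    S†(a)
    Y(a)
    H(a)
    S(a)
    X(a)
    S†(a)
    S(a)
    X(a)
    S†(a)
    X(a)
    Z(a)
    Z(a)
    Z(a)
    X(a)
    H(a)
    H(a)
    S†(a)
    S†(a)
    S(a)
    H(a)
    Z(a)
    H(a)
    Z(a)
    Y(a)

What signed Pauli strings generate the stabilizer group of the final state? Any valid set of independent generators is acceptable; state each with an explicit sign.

One valid set of independent stabilizer generators is +Y (any independent generating set of the same group is equally correct). Key observation: gates 11-16 undo each other exactly, leaving only the rest of the circuit to track.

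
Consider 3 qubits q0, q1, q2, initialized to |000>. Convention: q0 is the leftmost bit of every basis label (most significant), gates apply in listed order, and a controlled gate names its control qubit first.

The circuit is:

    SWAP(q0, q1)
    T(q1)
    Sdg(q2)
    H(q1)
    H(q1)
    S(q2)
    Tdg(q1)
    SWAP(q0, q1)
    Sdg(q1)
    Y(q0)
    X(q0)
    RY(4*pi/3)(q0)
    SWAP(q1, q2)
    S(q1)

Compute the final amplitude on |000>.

The final state's coefficient on |000> equals -I/2.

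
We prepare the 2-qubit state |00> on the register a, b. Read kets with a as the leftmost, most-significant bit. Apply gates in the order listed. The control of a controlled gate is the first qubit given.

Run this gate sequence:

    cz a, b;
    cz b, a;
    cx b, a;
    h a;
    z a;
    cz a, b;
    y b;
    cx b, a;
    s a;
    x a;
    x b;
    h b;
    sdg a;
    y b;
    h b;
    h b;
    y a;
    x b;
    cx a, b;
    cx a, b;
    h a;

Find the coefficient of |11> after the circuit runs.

The amplitude on |11> is sqrt(2)/2. Key observation: the block from step 15 through step 16 cancels to the identity and can be dropped.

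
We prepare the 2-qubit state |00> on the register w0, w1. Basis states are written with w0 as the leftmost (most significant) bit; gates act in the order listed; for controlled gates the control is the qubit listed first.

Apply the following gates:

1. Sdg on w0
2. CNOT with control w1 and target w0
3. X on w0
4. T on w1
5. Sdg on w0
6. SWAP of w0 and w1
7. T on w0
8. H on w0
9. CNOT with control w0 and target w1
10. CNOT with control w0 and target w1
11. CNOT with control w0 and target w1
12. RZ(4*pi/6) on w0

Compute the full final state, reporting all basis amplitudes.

After the circuit, the state carries amplitude 0 on |00>, -sqrt(2)*exp(I*pi/6)/2 on |01>, -sqrt(2)*exp(5*I*pi/6)/2 on |10>, 0 on |11>. Key observation: the block from step 10 through step 11 cancels to the identity and can be dropped.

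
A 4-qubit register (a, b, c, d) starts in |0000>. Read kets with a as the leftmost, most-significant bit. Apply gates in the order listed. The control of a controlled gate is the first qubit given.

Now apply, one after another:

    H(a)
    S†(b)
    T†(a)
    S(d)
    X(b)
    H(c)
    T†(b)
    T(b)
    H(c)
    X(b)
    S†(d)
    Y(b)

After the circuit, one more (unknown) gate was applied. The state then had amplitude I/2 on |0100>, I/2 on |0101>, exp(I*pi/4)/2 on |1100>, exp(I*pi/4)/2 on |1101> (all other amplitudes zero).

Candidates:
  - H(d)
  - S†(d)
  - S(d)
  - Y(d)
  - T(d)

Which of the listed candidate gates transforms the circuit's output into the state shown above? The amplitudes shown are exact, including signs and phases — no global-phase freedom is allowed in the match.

It was H(d) that produced the state shown. Key observation: gates 4-11 undo each other exactly, leaving only the rest of the circuit to track.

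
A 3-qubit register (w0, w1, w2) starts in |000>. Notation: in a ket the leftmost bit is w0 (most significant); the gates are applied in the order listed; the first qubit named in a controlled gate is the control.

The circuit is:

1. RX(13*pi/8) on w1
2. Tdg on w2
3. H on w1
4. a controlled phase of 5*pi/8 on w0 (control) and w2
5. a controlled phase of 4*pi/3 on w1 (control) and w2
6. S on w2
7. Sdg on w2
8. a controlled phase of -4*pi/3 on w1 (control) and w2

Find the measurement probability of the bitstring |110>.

A full measurement returns |110> with probability 0. Key observation: steps 5-8 multiply out to the identity, so the circuit reduces to the remaining gates.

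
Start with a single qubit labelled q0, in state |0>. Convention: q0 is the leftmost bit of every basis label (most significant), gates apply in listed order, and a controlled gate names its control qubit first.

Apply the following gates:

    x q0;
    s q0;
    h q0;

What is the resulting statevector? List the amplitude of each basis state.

After the circuit, the state carries amplitude sqrt(2)*I/2 on |0>, -sqrt(2)*I/2 on |1>.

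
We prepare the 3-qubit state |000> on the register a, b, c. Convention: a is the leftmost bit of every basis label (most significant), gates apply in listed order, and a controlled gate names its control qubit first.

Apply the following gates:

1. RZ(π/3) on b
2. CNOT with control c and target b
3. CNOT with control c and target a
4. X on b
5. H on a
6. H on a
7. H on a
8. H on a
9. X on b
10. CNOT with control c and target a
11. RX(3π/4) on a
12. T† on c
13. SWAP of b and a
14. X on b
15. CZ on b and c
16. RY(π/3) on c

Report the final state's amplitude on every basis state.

The resulting statevector has amplitude -sqrt(3*sqrt(2) + 6)*exp(I*pi/3)/4 on |000>, -sqrt(sqrt(2) + 2)*exp(I*pi/3)/4 on |001>, -sqrt(6 - 3*sqrt(2))*exp(5*I*pi/6)/4 on |010>, -sqrt(2 - sqrt(2))*exp(5*I*pi/6)/4 on |011>, 0 on |100>, 0 on |101>, 0 on |110>, 0 on |111>.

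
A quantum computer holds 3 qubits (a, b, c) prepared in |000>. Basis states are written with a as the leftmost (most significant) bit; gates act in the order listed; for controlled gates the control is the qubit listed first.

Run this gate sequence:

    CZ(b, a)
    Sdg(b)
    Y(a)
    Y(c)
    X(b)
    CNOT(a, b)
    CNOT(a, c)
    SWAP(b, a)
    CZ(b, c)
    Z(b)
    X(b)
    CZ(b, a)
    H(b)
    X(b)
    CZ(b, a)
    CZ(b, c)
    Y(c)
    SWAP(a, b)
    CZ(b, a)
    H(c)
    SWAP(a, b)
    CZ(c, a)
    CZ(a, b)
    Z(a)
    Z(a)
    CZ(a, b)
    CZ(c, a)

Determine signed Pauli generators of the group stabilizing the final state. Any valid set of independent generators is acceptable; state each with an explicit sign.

One valid set of independent stabilizer generators is +IXI, -IIX, +ZII (any independent generating set of the same group is equally correct). Key observation: gates 22-27 undo each other exactly, leaving only the rest of the circuit to track.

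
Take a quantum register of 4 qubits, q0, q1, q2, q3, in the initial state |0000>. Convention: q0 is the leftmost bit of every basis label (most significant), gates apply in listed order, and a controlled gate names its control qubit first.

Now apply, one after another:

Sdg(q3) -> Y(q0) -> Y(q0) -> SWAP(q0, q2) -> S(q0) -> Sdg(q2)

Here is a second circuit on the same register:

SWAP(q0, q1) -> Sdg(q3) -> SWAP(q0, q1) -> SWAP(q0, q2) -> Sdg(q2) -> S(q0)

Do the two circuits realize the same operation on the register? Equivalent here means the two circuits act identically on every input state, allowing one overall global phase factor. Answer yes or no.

Yes, they are equivalent — the unitaries differ by at most a global phase.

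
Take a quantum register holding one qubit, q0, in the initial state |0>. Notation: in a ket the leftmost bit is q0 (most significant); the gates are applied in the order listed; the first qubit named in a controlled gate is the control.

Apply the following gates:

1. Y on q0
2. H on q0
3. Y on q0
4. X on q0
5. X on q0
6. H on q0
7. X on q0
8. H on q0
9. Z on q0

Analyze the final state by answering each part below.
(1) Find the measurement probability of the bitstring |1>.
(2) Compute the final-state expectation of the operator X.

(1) Outcome |1> occurs with probability 1/2. Key observation: gates 6-9 undo each other exactly, leaving only the rest of the circuit to track.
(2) In the final state, X has expectation 1.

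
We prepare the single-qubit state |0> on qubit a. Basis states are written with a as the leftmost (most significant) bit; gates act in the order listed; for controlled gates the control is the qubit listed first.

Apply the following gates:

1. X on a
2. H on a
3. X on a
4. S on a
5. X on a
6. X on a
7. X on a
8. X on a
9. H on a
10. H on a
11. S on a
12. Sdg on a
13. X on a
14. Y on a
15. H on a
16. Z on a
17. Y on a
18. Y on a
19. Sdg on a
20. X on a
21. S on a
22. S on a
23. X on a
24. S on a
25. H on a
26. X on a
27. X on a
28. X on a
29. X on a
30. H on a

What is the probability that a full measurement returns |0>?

Outcome |0> occurs with probability 1/2.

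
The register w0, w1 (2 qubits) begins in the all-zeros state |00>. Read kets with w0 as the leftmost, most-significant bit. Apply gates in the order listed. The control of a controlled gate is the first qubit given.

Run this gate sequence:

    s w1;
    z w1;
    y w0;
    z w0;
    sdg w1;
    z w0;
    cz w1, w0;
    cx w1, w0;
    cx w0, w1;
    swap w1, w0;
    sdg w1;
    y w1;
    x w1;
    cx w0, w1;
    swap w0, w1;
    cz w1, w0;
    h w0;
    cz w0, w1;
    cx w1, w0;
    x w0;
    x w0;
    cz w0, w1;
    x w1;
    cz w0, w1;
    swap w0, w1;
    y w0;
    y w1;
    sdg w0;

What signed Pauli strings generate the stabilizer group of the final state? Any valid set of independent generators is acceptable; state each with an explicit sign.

The stabilizer group can be generated by -IX, -ZI, among other valid generating sets. Key observation: gates 20-21 undo each other exactly, leaving only the rest of the circuit to track.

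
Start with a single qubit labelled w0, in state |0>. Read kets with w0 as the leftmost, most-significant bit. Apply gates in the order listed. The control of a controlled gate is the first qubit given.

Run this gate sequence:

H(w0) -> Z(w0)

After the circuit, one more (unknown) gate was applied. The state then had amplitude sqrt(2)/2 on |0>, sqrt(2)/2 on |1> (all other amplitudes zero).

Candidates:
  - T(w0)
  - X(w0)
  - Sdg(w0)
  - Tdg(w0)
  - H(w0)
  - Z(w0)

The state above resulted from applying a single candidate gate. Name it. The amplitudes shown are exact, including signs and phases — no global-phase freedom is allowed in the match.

The unique candidate consistent with the amplitudes is Z(w0).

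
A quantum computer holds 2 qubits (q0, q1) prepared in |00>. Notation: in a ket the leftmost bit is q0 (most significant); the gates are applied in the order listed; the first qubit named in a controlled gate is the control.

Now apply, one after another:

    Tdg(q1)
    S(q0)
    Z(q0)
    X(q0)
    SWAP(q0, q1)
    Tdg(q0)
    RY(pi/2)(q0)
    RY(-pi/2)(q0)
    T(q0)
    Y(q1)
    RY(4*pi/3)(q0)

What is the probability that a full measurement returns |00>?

A full measurement returns |00> with probability 1/4. Key observation: the block from step 6 through step 9 cancels to the identity and can be dropped.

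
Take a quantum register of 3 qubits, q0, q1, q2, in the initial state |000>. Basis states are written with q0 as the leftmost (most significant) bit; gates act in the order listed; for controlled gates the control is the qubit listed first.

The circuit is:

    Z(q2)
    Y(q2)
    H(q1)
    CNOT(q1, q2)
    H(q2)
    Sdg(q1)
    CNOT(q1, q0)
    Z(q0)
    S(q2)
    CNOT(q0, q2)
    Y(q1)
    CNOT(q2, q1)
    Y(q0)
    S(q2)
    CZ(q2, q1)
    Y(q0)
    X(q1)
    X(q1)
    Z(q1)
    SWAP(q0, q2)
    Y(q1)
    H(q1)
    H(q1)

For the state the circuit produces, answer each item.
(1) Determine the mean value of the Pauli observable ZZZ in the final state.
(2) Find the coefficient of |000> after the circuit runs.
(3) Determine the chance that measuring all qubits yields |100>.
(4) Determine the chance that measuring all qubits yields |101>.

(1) In the final state, ZZZ has expectation 1. Key observation: the block from step 22 through step 23 cancels to the identity and can be dropped.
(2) |000> carries amplitude -I/2 in the final state.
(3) A full measurement returns |100> with probability 0.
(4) Outcome |101> occurs with probability 1/4.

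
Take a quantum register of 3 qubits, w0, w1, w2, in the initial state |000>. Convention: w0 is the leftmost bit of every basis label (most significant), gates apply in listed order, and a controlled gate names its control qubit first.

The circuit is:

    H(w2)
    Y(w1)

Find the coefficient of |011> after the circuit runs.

The amplitude on |011> is sqrt(2)*I/2.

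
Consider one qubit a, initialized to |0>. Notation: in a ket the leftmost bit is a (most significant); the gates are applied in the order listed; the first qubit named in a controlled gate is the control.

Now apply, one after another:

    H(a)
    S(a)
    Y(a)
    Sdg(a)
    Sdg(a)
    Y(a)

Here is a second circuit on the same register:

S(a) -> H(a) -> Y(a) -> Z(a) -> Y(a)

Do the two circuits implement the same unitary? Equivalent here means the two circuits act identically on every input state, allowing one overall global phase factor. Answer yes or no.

No, they are not equivalent — no single phase factor reconciles the two unitaries.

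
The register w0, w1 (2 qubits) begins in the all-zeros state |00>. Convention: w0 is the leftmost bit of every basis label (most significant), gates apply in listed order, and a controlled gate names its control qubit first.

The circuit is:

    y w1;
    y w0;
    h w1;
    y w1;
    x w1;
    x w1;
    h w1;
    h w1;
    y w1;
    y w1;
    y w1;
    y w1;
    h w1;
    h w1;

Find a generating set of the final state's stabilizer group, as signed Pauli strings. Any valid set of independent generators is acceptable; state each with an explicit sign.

The final state is stabilized by the group generated by +IX, -ZI; other independent generating sets are equally valid. Key observation: steps 7-14 multiply out to the identity, so the circuit reduces to the remaining gates.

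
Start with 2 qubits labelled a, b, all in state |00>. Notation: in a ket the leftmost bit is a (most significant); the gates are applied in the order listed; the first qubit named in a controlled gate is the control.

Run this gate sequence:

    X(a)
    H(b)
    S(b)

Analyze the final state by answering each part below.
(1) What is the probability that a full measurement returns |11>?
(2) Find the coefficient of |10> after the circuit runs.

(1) A full measurement returns |11> with probability 1/2.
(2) The amplitude on |10> is sqrt(2)/2.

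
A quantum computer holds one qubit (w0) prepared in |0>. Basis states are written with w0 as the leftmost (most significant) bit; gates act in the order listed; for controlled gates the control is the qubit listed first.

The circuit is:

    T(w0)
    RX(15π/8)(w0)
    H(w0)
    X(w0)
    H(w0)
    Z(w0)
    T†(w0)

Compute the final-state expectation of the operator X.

The expectation value of X is sqrt(4 - 2*sqrt(2))/4. Key observation: gates 3-6 undo each other exactly, leaving only the rest of the circuit to track.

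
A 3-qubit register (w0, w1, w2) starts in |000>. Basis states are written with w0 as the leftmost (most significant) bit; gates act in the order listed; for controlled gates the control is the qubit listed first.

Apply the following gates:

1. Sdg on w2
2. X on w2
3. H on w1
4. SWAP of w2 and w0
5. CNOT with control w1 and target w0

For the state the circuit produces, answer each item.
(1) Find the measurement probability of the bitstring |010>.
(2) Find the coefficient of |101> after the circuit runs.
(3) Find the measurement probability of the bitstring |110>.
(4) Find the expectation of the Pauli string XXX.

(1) A full measurement returns |010> with probability 1/2.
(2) The final state's coefficient on |101> equals 0.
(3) A full measurement returns |110> with probability 0.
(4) In the final state, XXX has expectation 0.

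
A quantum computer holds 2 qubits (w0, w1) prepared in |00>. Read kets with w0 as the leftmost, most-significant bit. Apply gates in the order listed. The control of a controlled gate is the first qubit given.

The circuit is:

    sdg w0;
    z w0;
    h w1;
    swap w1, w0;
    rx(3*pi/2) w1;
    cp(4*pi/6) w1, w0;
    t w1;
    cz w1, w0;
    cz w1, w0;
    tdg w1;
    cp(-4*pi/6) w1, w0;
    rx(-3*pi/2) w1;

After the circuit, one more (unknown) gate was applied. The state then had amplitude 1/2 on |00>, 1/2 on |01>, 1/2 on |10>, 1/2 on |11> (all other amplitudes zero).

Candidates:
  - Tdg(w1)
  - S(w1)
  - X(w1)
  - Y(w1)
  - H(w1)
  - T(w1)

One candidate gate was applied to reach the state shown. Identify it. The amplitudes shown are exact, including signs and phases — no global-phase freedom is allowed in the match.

The applied gate was H(w1). Key observation: steps 5-12 multiply out to the identity, so the circuit reduces to the remaining gates.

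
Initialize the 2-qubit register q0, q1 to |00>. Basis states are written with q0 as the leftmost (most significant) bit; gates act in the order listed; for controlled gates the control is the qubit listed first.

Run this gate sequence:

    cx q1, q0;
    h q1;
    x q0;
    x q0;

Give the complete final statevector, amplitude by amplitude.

The final amplitudes are sqrt(2)/2 on |00>, sqrt(2)/2 on |01>, 0 on |10>, 0 on |11>. Key observation: gates 3-4 undo each other exactly, leaving only the rest of the circuit to track.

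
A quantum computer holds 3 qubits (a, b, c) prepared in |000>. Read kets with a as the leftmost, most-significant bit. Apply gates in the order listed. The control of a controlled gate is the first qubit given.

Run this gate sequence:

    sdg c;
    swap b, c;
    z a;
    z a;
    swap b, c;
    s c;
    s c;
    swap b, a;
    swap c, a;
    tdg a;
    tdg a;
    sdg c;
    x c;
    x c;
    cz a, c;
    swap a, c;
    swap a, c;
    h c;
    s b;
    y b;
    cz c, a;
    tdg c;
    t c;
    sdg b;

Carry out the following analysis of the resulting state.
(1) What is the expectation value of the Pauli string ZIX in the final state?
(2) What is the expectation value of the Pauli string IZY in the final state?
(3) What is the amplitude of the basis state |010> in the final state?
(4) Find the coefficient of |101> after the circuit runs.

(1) In the final state, ZIX has expectation 1. Key observation: gates 1-6 undo each other exactly, leaving only the rest of the circuit to track.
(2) The expectation value of IZY is 0.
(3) The amplitude on |010> is sqrt(2)/2.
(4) The final state's coefficient on |101> equals 0.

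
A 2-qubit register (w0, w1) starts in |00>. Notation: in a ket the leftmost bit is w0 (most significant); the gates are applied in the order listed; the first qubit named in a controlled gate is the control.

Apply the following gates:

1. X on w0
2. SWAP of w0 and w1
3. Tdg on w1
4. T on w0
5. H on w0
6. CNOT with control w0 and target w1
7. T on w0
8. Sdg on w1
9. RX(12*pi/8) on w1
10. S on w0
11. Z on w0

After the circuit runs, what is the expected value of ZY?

In the final state, ZY has expectation -1.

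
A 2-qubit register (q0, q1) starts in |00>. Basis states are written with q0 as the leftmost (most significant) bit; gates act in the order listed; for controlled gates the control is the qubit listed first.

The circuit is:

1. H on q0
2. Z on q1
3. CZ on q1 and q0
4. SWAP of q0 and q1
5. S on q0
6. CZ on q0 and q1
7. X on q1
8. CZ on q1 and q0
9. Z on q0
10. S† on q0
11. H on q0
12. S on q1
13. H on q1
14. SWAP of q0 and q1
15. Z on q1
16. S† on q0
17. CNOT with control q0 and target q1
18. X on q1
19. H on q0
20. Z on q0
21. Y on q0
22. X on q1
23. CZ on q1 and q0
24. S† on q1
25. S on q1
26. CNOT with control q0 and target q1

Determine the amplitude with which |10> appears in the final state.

The amplitude on |10> is -1/2 + I/2.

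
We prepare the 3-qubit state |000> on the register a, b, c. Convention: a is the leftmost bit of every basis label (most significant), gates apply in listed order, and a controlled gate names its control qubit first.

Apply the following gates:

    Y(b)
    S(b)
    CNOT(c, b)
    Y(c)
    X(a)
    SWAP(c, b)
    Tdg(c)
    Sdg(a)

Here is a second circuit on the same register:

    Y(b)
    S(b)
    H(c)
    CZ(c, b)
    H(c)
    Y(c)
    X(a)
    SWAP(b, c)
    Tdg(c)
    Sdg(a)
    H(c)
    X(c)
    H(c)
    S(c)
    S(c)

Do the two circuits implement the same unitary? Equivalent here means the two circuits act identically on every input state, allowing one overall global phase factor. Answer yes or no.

No, they are not equivalent — no single phase factor reconciles the two unitaries.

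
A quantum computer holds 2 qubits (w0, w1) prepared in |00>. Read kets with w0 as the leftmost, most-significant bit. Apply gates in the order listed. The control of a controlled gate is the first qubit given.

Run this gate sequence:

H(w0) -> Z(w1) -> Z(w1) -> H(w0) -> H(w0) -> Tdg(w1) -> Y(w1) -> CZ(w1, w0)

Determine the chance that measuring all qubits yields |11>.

The probability of measuring |11> is 1/2.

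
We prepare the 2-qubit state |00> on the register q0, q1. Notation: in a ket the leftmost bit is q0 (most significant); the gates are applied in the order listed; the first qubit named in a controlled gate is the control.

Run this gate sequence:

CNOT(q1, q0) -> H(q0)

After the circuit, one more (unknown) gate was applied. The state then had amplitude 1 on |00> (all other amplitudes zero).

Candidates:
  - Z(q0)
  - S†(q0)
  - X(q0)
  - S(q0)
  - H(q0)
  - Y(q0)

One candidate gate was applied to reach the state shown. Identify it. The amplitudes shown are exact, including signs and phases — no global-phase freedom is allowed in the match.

The applied gate was H(q0).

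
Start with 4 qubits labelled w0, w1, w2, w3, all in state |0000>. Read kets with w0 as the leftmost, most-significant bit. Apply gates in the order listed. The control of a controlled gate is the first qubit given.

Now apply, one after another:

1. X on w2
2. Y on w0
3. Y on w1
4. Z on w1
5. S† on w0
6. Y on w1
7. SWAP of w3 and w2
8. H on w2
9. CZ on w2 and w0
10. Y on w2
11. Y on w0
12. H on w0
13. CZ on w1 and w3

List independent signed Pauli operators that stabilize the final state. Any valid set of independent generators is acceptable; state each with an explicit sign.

The final state is stabilized by the group generated by +XIII, +IIXI, +IZII, -IIIZ; other independent generating sets are equally valid.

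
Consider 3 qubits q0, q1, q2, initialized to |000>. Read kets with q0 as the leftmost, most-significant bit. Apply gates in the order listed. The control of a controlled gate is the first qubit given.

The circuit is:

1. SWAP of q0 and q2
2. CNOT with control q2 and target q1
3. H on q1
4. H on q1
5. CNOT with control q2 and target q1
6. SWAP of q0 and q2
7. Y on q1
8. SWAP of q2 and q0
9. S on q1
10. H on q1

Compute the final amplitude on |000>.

The amplitude on |000> is -sqrt(2)/2. Key observation: the block from step 1 through step 6 cancels to the identity and can be dropped.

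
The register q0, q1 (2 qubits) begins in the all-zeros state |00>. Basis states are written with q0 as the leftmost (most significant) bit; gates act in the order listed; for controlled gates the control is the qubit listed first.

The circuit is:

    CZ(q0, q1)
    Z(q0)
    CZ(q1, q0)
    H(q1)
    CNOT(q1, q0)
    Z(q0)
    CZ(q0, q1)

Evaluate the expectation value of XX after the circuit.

The expectation value of XX is 1.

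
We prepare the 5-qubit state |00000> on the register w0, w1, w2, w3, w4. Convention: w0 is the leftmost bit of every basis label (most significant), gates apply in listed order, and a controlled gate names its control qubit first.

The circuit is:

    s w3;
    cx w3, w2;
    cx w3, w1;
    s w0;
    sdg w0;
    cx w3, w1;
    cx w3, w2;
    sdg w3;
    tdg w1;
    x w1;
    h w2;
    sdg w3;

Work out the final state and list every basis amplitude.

The resulting statevector has amplitude sqrt(2)/2 on |01000>, sqrt(2)/2 on |01100>, and 0 on every other basis state. Key observation: the block from step 1 through step 8 cancels to the identity and can be dropped.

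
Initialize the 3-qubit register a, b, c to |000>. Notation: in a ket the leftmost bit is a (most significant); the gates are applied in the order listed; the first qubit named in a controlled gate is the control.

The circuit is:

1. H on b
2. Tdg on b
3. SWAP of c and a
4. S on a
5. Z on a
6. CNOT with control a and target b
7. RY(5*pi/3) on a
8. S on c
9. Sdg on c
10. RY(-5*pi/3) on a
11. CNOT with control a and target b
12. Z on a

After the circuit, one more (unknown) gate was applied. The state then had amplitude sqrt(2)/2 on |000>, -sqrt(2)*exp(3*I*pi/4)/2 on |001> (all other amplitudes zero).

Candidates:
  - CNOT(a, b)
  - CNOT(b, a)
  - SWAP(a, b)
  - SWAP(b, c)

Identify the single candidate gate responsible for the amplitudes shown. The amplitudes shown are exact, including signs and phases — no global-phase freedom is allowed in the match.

It was SWAP(b, c) that produced the state shown.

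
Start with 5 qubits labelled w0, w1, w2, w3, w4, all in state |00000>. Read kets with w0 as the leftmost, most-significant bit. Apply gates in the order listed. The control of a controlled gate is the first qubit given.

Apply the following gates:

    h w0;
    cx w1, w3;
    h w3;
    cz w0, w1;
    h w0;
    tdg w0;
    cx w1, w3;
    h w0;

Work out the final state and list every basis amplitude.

The resulting statevector has amplitude 1/2 on |00000>, 1/2 on |00010>, 1/2 on |10000>, 1/2 on |10010>, and 0 on every other basis state.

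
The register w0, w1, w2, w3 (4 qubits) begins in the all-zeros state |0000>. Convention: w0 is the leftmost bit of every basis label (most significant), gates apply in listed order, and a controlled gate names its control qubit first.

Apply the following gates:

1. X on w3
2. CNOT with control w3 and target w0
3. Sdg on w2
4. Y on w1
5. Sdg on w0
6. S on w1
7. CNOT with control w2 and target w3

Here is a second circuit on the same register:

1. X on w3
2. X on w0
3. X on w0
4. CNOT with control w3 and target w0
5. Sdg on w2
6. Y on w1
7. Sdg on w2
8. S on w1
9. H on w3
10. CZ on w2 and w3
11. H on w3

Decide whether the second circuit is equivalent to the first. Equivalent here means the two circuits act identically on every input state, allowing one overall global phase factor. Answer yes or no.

No — the two circuits implement different unitaries, even allowing a global phase.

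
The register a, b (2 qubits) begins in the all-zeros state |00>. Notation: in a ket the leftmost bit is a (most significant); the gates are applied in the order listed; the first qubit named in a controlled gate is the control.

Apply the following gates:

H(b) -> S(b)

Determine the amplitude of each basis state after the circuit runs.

The final amplitudes are sqrt(2)/2 on |00>, sqrt(2)*I/2 on |01>, 0 on |10>, 0 on |11>.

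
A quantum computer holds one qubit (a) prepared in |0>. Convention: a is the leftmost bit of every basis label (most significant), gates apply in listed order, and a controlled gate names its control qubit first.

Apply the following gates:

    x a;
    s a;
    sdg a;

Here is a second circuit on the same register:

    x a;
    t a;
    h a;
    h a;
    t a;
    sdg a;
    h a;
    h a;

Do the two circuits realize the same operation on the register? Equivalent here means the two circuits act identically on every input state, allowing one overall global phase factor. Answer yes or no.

Yes: on every input state the two circuits agree up to one overall phase factor.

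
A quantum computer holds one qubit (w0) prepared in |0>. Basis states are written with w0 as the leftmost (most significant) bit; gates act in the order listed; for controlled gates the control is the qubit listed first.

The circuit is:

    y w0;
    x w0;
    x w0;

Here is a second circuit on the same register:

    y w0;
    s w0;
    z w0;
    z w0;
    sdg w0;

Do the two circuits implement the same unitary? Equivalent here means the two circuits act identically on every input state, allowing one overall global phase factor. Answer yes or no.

Yes: on every input state the two circuits agree up to one overall phase factor.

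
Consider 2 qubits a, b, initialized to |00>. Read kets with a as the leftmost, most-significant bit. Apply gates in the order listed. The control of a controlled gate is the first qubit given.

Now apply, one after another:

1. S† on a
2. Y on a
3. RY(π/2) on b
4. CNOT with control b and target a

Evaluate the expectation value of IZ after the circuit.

In the final state, IZ has expectation 0.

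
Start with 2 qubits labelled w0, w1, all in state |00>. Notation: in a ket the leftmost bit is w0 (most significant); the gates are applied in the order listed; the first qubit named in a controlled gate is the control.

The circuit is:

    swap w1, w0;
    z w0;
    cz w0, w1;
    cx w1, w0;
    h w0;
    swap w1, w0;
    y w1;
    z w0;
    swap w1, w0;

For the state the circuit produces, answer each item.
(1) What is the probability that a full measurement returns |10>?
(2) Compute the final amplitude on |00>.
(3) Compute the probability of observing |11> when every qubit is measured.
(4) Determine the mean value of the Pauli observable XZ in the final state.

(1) Outcome |10> occurs with probability 1/2.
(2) The final state's coefficient on |00> equals -sqrt(2)*I/2.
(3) A full measurement returns |11> with probability 0.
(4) The expectation value of XZ is -1.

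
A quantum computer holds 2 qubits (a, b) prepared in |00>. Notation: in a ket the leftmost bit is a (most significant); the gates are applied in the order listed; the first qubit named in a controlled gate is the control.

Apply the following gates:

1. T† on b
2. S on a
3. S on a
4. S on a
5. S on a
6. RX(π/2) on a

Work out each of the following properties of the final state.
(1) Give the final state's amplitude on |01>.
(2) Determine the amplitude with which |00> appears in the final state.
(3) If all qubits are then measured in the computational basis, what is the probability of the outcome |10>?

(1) |01> carries amplitude 0 in the final state. Key observation: the block from step 2 through step 5 cancels to the identity and can be dropped.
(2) The amplitude on |00> is sqrt(2)/2.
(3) Outcome |10> occurs with probability 1/2.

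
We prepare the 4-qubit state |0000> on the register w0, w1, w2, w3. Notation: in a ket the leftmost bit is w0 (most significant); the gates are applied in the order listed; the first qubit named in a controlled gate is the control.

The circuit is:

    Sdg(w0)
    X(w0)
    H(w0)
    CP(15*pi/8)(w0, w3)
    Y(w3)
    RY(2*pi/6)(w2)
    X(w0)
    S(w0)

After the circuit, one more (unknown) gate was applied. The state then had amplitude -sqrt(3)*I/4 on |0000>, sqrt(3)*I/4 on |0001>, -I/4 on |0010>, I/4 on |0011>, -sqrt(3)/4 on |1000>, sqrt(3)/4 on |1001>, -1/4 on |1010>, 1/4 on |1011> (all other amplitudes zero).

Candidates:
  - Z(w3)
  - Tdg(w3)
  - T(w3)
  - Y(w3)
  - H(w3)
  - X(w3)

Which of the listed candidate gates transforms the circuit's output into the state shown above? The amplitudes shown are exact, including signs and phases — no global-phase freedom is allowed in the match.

The unique candidate consistent with the amplitudes is H(w3).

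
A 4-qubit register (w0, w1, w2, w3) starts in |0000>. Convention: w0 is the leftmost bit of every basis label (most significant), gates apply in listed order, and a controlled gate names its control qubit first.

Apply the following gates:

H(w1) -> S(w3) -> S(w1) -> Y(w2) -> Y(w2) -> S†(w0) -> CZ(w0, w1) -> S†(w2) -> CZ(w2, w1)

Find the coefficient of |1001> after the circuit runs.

The final state's coefficient on |1001> equals 0.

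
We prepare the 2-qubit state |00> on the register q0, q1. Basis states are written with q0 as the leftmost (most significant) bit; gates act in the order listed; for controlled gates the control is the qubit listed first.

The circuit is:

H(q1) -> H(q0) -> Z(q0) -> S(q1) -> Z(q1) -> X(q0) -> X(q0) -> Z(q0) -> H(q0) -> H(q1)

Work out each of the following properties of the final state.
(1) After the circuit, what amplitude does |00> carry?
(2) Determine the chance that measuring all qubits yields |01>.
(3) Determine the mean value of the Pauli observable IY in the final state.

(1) |00> carries amplitude 1/2 - I/2 in the final state.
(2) Outcome |01> occurs with probability 1/2.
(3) The expectation value of IY is 1.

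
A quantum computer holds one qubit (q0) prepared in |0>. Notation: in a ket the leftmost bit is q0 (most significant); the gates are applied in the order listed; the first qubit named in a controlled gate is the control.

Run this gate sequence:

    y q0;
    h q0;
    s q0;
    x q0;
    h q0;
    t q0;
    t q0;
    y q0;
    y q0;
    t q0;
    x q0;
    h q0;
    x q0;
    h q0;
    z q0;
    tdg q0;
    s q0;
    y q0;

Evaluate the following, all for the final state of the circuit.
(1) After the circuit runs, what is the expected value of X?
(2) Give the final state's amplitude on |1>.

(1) The observable X averages to -1. Key observation: steps 12-15 multiply out to the identity, so the circuit reduces to the remaining gates.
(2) The final state's coefficient on |1> equals -sqrt(2)/2.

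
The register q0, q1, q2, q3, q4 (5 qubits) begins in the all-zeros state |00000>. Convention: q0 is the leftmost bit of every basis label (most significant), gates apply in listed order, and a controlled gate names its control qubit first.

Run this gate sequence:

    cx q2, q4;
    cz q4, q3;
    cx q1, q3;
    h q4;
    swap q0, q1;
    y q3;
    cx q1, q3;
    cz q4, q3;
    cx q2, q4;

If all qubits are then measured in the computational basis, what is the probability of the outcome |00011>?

Outcome |00011> occurs with probability 1/2.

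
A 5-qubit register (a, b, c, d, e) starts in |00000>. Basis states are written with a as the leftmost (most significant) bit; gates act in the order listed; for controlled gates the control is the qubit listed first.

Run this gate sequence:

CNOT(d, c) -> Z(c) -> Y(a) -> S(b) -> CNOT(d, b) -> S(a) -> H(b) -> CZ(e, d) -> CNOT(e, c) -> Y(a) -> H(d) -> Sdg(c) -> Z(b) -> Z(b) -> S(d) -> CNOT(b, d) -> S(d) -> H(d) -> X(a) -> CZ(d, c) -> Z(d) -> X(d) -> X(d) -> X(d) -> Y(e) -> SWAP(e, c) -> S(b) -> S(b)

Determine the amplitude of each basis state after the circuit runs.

The resulting statevector has amplitude sqrt(2)/2 on |10100>, sqrt(2)*I/2 on |11110>, and 0 on every other basis state. Key observation: steps 22-23 multiply out to the identity, so the circuit reduces to the remaining gates.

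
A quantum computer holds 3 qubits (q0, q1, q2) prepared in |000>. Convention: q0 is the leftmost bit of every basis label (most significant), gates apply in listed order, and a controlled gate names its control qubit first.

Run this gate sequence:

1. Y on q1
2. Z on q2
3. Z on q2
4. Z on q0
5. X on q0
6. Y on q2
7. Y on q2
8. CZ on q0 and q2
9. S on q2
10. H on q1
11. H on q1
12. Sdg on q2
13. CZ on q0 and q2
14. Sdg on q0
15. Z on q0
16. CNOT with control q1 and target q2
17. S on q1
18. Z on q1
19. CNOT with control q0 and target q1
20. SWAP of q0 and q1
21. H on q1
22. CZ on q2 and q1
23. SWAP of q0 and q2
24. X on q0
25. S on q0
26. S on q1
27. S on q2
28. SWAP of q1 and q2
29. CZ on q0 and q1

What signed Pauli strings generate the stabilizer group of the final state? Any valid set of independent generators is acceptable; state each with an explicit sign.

One valid set of independent stabilizer generators is +IIY, +ZII, +IZI (any independent generating set of the same group is equally correct). Key observation: gates 8-13 undo each other exactly, leaving only the rest of the circuit to track.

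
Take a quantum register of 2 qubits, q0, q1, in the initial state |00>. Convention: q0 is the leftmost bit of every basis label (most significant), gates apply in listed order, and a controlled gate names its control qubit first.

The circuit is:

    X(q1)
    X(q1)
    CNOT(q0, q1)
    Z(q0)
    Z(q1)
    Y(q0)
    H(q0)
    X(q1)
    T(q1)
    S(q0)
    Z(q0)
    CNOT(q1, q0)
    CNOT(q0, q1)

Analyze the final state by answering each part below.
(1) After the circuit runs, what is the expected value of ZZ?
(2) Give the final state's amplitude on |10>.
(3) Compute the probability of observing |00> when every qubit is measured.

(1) The observable ZZ averages to -1.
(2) The final state's coefficient on |10> equals sqrt(2)*exp(3*I*pi/4)/2.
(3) The probability of measuring |00> is 0.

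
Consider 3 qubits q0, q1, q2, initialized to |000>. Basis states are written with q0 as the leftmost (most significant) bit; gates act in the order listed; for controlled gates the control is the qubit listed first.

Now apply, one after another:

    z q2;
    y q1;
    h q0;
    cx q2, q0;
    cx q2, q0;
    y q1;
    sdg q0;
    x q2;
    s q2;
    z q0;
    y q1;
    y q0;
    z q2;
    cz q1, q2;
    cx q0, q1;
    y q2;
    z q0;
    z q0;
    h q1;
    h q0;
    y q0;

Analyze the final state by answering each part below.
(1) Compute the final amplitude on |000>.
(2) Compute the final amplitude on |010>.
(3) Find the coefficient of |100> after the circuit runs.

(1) |000> carries amplitude sqrt(2)*(1 - I)/4 in the final state. Key observation: steps 4-5 multiply out to the identity, so the circuit reduces to the remaining gates.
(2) The final state's coefficient on |010> equals sqrt(2)*(-1 - I)/4.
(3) |100> carries amplitude sqrt(2)*(-1 - I)/4 in the final state.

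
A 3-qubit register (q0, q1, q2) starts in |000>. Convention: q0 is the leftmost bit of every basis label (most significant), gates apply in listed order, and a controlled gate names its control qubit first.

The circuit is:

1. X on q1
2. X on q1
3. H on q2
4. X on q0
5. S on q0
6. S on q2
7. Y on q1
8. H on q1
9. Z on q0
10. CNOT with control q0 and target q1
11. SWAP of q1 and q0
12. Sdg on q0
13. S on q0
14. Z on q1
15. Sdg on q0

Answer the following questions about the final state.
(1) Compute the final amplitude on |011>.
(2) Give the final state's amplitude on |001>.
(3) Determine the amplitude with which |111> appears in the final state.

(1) |011> carries amplitude I/2 in the final state.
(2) The final state's coefficient on |001> equals 0.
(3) The amplitude on |111> is -1/2.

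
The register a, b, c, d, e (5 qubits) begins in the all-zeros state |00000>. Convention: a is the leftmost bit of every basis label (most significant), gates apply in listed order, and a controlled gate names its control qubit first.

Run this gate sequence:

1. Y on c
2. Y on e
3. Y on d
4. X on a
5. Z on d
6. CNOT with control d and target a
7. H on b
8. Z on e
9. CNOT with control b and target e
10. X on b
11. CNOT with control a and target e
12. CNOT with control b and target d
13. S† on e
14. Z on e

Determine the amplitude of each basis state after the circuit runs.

The resulting statevector has amplitude -sqrt(2)*I/2 on |00110>, sqrt(2)/2 on |01101>, and 0 on every other basis state.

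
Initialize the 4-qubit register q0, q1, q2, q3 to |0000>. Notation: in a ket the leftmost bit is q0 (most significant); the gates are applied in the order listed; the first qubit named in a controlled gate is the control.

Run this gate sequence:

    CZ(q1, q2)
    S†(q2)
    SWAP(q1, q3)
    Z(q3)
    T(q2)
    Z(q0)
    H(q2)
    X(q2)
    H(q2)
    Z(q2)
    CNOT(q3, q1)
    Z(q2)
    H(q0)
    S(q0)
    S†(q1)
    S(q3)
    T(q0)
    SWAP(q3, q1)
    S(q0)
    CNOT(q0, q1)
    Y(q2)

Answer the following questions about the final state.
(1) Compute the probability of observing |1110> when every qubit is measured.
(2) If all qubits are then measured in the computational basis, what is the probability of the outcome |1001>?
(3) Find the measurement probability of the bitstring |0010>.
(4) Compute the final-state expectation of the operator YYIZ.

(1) The probability of measuring |1110> is 1/2. Key observation: steps 7-10 multiply out to the identity, so the circuit reduces to the remaining gates.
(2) A full measurement returns |1001> with probability 0.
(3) The probability of measuring |0010> is 1/2.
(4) The observable YYIZ averages to sqrt(2)/2.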